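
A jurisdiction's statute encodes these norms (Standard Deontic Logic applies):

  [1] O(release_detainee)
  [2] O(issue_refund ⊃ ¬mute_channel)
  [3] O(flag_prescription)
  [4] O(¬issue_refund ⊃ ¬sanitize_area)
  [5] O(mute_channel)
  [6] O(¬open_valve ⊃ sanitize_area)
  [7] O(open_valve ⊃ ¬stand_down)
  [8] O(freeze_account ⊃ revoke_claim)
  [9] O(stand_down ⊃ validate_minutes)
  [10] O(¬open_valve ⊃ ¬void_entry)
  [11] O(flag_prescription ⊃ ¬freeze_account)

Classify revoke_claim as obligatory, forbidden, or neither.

Neither

Premise 8 is O(freeze_account ⊃ revoke_claim), but O(freeze_account) is not derivable from the premises, so it does not yield O(revoke_claim).
No premise or chain of K-axiom applications forces O(revoke_claim), and none forces O(¬revoke_claim). So revoke_claim is neither obligatory nor forbidden under these norms.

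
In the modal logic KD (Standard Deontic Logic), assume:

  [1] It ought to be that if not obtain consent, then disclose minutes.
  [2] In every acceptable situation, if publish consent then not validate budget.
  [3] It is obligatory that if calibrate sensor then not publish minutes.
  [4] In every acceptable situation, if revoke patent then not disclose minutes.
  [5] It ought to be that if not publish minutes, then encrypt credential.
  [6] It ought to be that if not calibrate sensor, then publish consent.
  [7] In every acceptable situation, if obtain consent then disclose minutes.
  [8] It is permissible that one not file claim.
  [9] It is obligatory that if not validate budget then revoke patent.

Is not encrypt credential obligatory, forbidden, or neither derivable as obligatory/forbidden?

Premises 1 and 7 are O(¬obtain_consent → disclose_minutes) and O(obtain_consent → disclose_minutes); every ideal world satisfies ¬obtain_consent or obtain_consent, so in either case disclose_minutes holds — hence O(disclose_minutes).
The contrapositive of premise 4 (O(revoke_patent → ¬disclose_minutes)) is O(disclose_minutes → ¬revoke_patent), and O(disclose_minutes) is already established, so O(¬revoke_patent).
Premise 9 is O(¬validate_budget → revoke_patent); contrapositively O(¬revoke_patent → validate_budget). Since O(¬revoke_patent) holds, K gives O(validate_budget).
The contrapositive of premise 2 (O(publish_consent → ¬validate_budget)) is O(validate_budget → ¬publish_consent), and O(validate_budget) is already established, so O(¬publish_consent).
Premise 6 is O(¬calibrate_sensor → publish_consent); contrapositively O(¬publish_consent → calibrate_sensor). Since O(¬publish_consent) holds, K gives O(calibrate_sensor).
With premise 3, O(calibrate_sensor → ¬publish_minutes), the K-axiom yields O(¬publish_minutes).
With premise 5, O(¬publish_minutes → encrypt_credential), the K-axiom yields O(encrypt_credential).
Premise 8 does not contribute to this derivation.
Thus O(encrypt_credential), which is F(¬encrypt_credential): ¬encrypt_credential is forbidden.

Forbidden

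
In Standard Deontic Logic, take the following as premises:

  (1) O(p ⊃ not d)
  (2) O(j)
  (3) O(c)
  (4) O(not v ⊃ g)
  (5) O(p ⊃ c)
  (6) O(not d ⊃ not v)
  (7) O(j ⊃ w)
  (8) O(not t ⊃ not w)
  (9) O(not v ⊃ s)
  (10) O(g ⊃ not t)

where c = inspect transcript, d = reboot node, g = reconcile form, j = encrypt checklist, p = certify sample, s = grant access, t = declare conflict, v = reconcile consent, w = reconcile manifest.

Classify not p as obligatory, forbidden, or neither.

Obligatory

Premise 2 gives O(j).
With premise 7, O(j ⊃ w), the K-axiom yields O(w).
Premise 8, O(not t ⊃ not w), contraposes to O(w ⊃ t); with O(w) we get O(t).
The contrapositive of premise 10 (O(g ⊃ not t)) is O(t ⊃ not g), and O(t) is already established, so O(not g).
The contrapositive of premise 4 (O(not v ⊃ g)) is O(not g ⊃ v), and O(not g) is already established, so O(v).
Premise 6 is O(not d ⊃ not v); contrapositively O(v ⊃ d). Since O(v) holds, K gives O(d).
The contrapositive of premise 1 (O(p ⊃ not d)) is O(d ⊃ not p), and O(d) is already established, so O(not p).
Premises 3, 5, 9 do not contribute to this derivation.
Hence not p is obligatory.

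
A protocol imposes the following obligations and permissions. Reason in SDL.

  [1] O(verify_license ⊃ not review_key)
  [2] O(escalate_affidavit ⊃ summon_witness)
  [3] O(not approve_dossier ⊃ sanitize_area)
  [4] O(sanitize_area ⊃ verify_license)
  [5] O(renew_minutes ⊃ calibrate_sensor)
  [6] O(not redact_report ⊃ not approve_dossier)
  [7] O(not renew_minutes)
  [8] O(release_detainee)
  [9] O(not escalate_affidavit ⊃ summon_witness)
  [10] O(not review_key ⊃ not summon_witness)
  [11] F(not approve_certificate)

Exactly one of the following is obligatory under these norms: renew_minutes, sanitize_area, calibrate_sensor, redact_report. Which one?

redact_report

By case analysis on escalate_affidavit: premise 2 gives O(escalate_affidavit ⊃ summon_witness) and premise 9 gives O(not escalate_affidavit ⊃ summon_witness), so O(summon_witness) either way.
Premise 10, O(not review_key ⊃ not summon_witness), contraposes to O(summon_witness ⊃ review_key); with O(summon_witness) we get O(review_key).
The contrapositive of premise 1 (O(verify_license ⊃ not review_key)) is O(review_key ⊃ not verify_license), and O(review_key) is already established, so O(not verify_license).
The contrapositive of premise 4 (O(sanitize_area ⊃ verify_license)) is O(not verify_license ⊃ not sanitize_area), and O(not verify_license) is already established, so O(not sanitize_area).
The contrapositive of premise 3 (O(not approve_dossier ⊃ sanitize_area)) is O(not sanitize_area ⊃ approve_dossier), and O(not sanitize_area) is already established, so O(approve_dossier).
Premise 6, O(not redact_report ⊃ not approve_dossier), contraposes to O(approve_dossier ⊃ redact_report); with O(approve_dossier) we get O(redact_report).
So O(redact_report) holds — redact_report is obligatory. None of the other listed options is made obligatory by any chain of premises.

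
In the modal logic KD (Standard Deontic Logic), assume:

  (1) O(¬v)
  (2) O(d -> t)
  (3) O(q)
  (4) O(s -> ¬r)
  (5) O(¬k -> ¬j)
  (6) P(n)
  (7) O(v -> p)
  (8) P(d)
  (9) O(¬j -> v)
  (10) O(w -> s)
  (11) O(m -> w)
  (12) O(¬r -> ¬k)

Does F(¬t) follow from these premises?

Premise 2 is O(d -> t), but O(d) is not derivable from the premises (the permission P(d) asserts only ¬O(¬d), not O(d)), so it does not yield O(t).
No other premise forces O(t). An ideal world satisfying every premise can still have ¬t true, so F(¬t) is not derivable.

No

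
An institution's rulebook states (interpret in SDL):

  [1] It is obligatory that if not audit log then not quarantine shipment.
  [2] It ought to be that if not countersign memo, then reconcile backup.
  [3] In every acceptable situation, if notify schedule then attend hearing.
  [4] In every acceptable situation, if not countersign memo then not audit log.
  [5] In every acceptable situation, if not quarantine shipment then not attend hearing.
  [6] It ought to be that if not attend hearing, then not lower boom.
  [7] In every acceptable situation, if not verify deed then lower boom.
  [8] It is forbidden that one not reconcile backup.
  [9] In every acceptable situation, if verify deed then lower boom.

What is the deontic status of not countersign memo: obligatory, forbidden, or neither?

Forbidden

By case analysis on ¬verify_deed: premise 7 gives O(¬verify_deed → lower_boom) and premise 9 gives O(verify_deed → lower_boom), so O(lower_boom) either way.
The contrapositive of premise 6 (O(¬attend_hearing → ¬lower_boom)) is O(lower_boom → attend_hearing), and O(lower_boom) is already established, so O(attend_hearing).
The contrapositive of premise 5 (O(¬quarantine_shipment → ¬attend_hearing)) is O(attend_hearing → quarantine_shipment), and O(attend_hearing) is already established, so O(quarantine_shipment).
Premise 1 is O(¬audit_log → ¬quarantine_shipment); contrapositively O(quarantine_shipment → audit_log). Since O(quarantine_shipment) holds, K gives O(audit_log).
The contrapositive of premise 4 (O(¬countersign_memo → ¬audit_log)) is O(audit_log → countersign_memo), and O(audit_log) is already established, so O(countersign_memo).
Premises 2, 3, 8 do not contribute to this derivation.
Thus O(countersign_memo), which is F(¬countersign_memo): ¬countersign_memo is forbidden.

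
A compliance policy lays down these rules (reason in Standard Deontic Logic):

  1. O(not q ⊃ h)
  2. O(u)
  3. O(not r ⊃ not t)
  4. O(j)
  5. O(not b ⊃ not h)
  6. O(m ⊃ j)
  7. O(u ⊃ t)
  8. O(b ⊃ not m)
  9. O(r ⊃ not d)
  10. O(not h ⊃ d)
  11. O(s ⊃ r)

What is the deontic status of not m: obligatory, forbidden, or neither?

Premise 2 gives O(u).
Applying K to premise 7 (O(u ⊃ t)) and O(u) yields O(t).
Premise 3, O(not r ⊃ not t), contraposes to O(t ⊃ r); with O(t) we get O(r).
With premise 9, O(r ⊃ not d), the K-axiom yields O(not d).
Premise 10, O(not h ⊃ d), contraposes to O(not d ⊃ h); with O(not d) we get O(h).
Premise 5 is O(not b ⊃ not h); contrapositively O(h ⊃ b). Since O(h) holds, K gives O(b).
Premise 8 is O(b ⊃ not m); since O(b), deontic closure gives O(not m).
Premises 1, 4, 6, 11 do not contribute to this derivation.
Hence not m is obligatory.

Obligatory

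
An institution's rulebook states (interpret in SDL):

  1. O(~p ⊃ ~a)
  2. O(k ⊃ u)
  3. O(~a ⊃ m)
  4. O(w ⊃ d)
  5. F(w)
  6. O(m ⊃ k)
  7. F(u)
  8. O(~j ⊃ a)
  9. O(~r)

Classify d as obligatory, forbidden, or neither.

Neither

Premise 4 is O(w ⊃ d), but O(w) is not derivable from the premises, so it does not yield O(d).
No premise or chain of K-axiom applications forces O(d), and none forces O(~d). So d is neither obligatory nor forbidden under these norms.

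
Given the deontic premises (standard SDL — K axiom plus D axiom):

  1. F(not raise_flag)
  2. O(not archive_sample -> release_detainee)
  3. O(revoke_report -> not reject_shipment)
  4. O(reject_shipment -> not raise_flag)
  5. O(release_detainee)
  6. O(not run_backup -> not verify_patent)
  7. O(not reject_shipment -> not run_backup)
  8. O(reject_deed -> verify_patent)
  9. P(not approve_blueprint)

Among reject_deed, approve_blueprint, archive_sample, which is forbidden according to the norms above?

Premise 1 is F(not raise_flag), i.e. O(raise_flag).
Premise 4 is O(reject_shipment -> not raise_flag); contrapositively O(raise_flag -> not reject_shipment). Since O(raise_flag) holds, K gives O(not reject_shipment).
Applying K to premise 7 (O(not reject_shipment -> not run_backup)) and O(not reject_shipment) yields O(not run_backup).
With premise 6, O(not run_backup -> not verify_patent), the K-axiom yields O(not verify_patent).
Premise 8 is O(reject_deed -> verify_patent); contrapositively O(not verify_patent -> not reject_deed). Since O(not verify_patent) holds, K gives O(not reject_deed).
So O(not reject_deed) holds, i.e. reject_deed is forbidden. None of the other listed options is forbidden under the premises.

reject_deed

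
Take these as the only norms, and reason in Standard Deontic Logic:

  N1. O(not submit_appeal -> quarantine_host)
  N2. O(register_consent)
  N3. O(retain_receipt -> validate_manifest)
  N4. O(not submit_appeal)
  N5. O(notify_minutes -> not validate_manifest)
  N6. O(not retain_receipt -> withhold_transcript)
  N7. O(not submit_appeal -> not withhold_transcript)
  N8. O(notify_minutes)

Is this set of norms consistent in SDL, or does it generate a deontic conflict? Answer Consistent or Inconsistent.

From premise 8 we have O(notify_minutes).
Applying K to premise 5 (O(notify_minutes -> not validate_manifest)) and O(notify_minutes) yields O(not validate_manifest).
Premise 3, O(retain_receipt -> validate_manifest), contraposes to O(not validate_manifest -> not retain_receipt); with O(not validate_manifest) we get O(not retain_receipt).
With premise 6, O(not retain_receipt -> withhold_transcript), the K-axiom yields O(withhold_transcript).
The contrapositive of premise 7 (O(not submit_appeal -> not withhold_transcript)) is O(withhold_transcript -> submit_appeal), and O(withhold_transcript) is already established, so O(submit_appeal).
Yet premise 4 states O(not submit_appeal).
We now have both O(submit_appeal) and O(not submit_appeal) — submit_appeal is simultaneously obligatory and forbidden, violating the D-axiom.

Inconsistent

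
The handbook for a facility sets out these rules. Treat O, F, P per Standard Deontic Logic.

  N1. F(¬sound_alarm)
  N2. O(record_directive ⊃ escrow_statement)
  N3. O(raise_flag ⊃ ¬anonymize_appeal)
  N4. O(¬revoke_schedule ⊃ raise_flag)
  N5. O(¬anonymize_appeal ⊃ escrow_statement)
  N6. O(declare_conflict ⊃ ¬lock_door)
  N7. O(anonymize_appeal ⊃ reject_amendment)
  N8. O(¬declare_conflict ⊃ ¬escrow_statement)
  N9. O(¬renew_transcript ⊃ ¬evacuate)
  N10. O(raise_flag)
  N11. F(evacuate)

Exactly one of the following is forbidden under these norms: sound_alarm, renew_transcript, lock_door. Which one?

From premise 10 we have O(raise_flag).
From O(raise_flag) and premise 3, O(raise_flag ⊃ ¬anonymize_appeal), we obtain O(¬anonymize_appeal).
Premise 5 is O(¬anonymize_appeal ⊃ escrow_statement); since O(¬anonymize_appeal), deontic closure gives O(escrow_statement).
The contrapositive of premise 8 (O(¬declare_conflict ⊃ ¬escrow_statement)) is O(escrow_statement ⊃ declare_conflict), and O(escrow_statement) is already established, so O(declare_conflict).
From O(declare_conflict) and premise 6, O(declare_conflict ⊃ ¬lock_door), we obtain O(¬lock_door).
So O(¬lock_door) holds, i.e. lock_door is forbidden. None of the other listed options is forbidden under the premises.

lock_door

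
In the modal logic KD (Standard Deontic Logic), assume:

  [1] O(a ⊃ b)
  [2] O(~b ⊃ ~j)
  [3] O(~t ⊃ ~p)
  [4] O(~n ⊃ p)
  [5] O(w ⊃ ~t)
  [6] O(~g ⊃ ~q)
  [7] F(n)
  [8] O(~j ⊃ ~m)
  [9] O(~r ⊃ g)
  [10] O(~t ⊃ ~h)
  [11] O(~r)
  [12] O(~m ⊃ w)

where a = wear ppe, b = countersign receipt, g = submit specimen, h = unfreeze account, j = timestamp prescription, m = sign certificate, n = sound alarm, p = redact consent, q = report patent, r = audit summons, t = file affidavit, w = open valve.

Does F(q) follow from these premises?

Premise 6 is O(~g ⊃ ~q), but O(~g) is not derivable from the premises, so it does not yield O(~q).
No other premise forces O(~q). An ideal world satisfying every premise can still have q true, so F(q) is not derivable.

No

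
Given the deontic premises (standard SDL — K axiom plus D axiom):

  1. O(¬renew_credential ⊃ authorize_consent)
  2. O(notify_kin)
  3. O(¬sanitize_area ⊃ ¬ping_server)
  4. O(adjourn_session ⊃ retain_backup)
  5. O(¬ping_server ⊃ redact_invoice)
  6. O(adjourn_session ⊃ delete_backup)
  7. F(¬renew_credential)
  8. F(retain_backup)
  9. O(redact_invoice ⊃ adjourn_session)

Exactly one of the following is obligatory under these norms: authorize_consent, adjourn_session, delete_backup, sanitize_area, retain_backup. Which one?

sanitize_area

F(retain_backup) at premise 8 means O(¬retain_backup).
Premise 4 is O(adjourn_session ⊃ retain_backup); contrapositively O(¬retain_backup ⊃ ¬adjourn_session). Since O(¬retain_backup) holds, K gives O(¬adjourn_session).
Premise 9 is O(redact_invoice ⊃ adjourn_session); contrapositively O(¬adjourn_session ⊃ ¬redact_invoice). Since O(¬adjourn_session) holds, K gives O(¬redact_invoice).
Premise 5, O(¬ping_server ⊃ redact_invoice), contraposes to O(¬redact_invoice ⊃ ping_server); with O(¬redact_invoice) we get O(ping_server).
Premise 3 is O(¬sanitize_area ⊃ ¬ping_server); contrapositively O(ping_server ⊃ sanitize_area). Since O(ping_server) holds, K gives O(sanitize_area).
So O(sanitize_area) holds — sanitize_area is obligatory. None of the other listed options is made obligatory by any chain of premises.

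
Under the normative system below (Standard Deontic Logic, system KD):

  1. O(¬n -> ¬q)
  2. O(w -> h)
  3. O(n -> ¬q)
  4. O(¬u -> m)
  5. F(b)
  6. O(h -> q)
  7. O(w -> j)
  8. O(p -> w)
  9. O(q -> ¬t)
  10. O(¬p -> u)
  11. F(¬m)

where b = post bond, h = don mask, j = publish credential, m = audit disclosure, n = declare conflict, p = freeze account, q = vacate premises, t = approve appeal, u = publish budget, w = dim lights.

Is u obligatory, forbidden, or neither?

Premises 3 and 1 cover both cases: O(n -> ¬q) and O(¬n -> ¬q). Since n ∨ ¬n is a tautology, O(¬q) follows.
Premise 6 is O(h -> q); contrapositively O(¬q -> ¬h). Since O(¬q) holds, K gives O(¬h).
The contrapositive of premise 2 (O(w -> h)) is O(¬h -> ¬w), and O(¬h) is already established, so O(¬w).
Premise 8, O(p -> w), contraposes to O(¬w -> ¬p); with O(¬w) we get O(¬p).
With premise 10, O(¬p -> u), the K-axiom yields O(u).
Premises 4, 5, 7, 9, 11 do not contribute to this derivation.
Hence u is obligatory.

Obligatory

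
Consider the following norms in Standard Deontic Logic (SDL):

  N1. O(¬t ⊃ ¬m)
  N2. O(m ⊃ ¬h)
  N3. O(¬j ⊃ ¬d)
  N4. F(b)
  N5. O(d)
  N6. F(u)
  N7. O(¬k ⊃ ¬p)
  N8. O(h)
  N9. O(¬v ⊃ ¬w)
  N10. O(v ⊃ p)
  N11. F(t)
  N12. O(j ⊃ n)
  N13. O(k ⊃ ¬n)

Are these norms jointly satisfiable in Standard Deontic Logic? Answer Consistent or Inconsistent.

Consistent

Premise 2 is O(m ⊃ ¬h), but O(m) is not derivable from the premises, so it does not yield O(¬h).
So O(¬h) is not derivable, and the apparent clash with O(h) does not arise.
A world satisfying every obligation exists (e.g. b=false, d=true, h=true, j=true, k=false, m=false, n=true, p=false, t=false, u=false, v=false, w=false); no atom is both obligatory and forbidden, so the set is consistent.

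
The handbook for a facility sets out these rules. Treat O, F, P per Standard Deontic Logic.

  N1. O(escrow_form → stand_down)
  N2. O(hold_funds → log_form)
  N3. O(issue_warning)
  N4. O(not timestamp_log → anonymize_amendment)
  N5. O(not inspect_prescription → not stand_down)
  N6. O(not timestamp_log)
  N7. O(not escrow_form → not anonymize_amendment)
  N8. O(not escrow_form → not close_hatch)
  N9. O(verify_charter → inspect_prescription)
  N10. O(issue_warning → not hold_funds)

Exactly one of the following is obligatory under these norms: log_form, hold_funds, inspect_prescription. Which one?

Premise 6 states O(not timestamp_log) outright.
With premise 4, O(not timestamp_log → anonymize_amendment), the K-axiom yields O(anonymize_amendment).
Premise 7, O(not escrow_form → not anonymize_amendment), contraposes to O(anonymize_amendment → escrow_form); with O(anonymize_amendment) we get O(escrow_form).
Applying K to premise 1 (O(escrow_form → stand_down)) and O(escrow_form) yields O(stand_down).
The contrapositive of premise 5 (O(not inspect_prescription → not stand_down)) is O(stand_down → inspect_prescription), and O(stand_down) is already established, so O(inspect_prescription).
So O(inspect_prescription) holds — inspect_prescription is obligatory. None of the other listed options is made obligatory by any chain of premises.

inspect_prescription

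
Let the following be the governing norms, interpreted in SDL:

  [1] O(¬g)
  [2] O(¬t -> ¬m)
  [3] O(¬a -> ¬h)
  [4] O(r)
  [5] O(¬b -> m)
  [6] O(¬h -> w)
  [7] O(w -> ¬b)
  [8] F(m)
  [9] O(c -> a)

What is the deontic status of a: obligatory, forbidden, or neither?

Premise 8 is F(m), i.e. O(¬m).
Premise 5 is O(¬b -> m); contrapositively O(¬m -> b). Since O(¬m) holds, K gives O(b).
The contrapositive of premise 7 (O(w -> ¬b)) is O(b -> ¬w), and O(b) is already established, so O(¬w).
Premise 6 is O(¬h -> w); contrapositively O(¬w -> h). Since O(¬w) holds, K gives O(h).
Premise 3 is O(¬a -> ¬h); contrapositively O(h -> a). Since O(h) holds, K gives O(a).
Premises 1, 2, 4, 9 do not contribute to this derivation.
Hence a is obligatory.

Obligatory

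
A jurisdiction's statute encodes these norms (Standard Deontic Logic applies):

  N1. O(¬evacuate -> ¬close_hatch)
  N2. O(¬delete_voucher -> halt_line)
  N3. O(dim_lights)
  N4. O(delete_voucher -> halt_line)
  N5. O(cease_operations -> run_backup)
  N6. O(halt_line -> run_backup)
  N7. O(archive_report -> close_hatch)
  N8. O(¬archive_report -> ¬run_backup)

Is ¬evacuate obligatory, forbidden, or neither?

Premises 2 and 4 are O(¬delete_voucher -> halt_line) and O(delete_voucher -> halt_line); every ideal world satisfies ¬delete_voucher or delete_voucher, so in either case halt_line holds — hence O(halt_line).
With premise 6, O(halt_line -> run_backup), the K-axiom yields O(run_backup).
Premise 8, O(¬archive_report -> ¬run_backup), contraposes to O(run_backup -> archive_report); with O(run_backup) we get O(archive_report).
Premise 7 is O(archive_report -> close_hatch); since O(archive_report), deontic closure gives O(close_hatch).
The contrapositive of premise 1 (O(¬evacuate -> ¬close_hatch)) is O(close_hatch -> evacuate), and O(close_hatch) is already established, so O(evacuate).
Premises 3, 5 do not contribute to this derivation.
Thus O(evacuate), which is F(¬evacuate): ¬evacuate is forbidden.

Forbidden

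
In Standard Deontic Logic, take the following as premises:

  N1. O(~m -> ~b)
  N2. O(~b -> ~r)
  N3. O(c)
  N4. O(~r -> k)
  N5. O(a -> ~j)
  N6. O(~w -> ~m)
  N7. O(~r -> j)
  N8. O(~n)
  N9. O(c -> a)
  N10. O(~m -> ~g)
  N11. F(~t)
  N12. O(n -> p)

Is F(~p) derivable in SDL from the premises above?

Premise 12 is O(n -> p), but O(n) is not derivable from the premises, so it does not yield O(p).
No other premise forces O(p). An ideal world satisfying every premise can still have ~p true, so F(~p) is not derivable.

No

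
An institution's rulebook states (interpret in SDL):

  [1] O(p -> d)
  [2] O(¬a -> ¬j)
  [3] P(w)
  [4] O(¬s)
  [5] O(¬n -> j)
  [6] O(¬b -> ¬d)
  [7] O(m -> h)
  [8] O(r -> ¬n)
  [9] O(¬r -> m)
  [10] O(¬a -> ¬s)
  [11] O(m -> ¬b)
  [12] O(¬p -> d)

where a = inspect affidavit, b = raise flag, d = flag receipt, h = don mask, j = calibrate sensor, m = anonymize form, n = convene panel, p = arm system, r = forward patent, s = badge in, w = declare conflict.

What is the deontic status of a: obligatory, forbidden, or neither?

Obligatory

Premises 1 and 12 are O(p -> d) and O(¬p -> d); every ideal world satisfies p or ¬p, so in either case d holds — hence O(d).
The contrapositive of premise 6 (O(¬b -> ¬d)) is O(d -> b), and O(d) is already established, so O(b).
Premise 11 is O(m -> ¬b); contrapositively O(b -> ¬m). Since O(b) holds, K gives O(¬m).
The contrapositive of premise 9 (O(¬r -> m)) is O(¬m -> r), and O(¬m) is already established, so O(r).
From O(r) and premise 8, O(r -> ¬n), we obtain O(¬n).
From O(¬n) and premise 5, O(¬n -> j), we obtain O(j).
The contrapositive of premise 2 (O(¬a -> ¬j)) is O(j -> a), and O(j) is already established, so O(a).
Premises 3, 4, 7, 10 do not contribute to this derivation.
Hence a is obligatory.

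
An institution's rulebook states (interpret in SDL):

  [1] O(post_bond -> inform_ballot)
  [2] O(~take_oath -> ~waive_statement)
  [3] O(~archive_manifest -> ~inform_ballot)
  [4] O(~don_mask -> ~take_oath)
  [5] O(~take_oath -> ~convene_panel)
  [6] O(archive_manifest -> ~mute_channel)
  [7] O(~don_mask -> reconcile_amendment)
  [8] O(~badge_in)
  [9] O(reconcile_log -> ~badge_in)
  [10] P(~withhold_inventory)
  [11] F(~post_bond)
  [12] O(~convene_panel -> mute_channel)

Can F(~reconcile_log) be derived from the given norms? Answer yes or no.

Premise 9 is O(reconcile_log -> ~badge_in); even if O(~badge_in) held, inferring O(reconcile_log) would be affirming the consequent — invalid.
No other premise forces O(reconcile_log). An ideal world satisfying every premise can still have ~reconcile_log true, so F(~reconcile_log) is not derivable.

No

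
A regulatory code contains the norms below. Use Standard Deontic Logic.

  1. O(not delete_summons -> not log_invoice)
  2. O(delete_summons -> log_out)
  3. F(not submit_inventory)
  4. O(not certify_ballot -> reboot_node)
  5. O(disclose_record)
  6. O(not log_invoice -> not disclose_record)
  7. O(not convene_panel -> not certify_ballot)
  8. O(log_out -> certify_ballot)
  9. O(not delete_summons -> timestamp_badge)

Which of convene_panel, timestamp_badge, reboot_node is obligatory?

convene_panel

Premise 5 gives O(disclose_record).
Premise 6 is O(not log_invoice -> not disclose_record); contrapositively O(disclose_record -> log_invoice). Since O(disclose_record) holds, K gives O(log_invoice).
The contrapositive of premise 1 (O(not delete_summons -> not log_invoice)) is O(log_invoice -> delete_summons), and O(log_invoice) is already established, so O(delete_summons).
Applying K to premise 2 (O(delete_summons -> log_out)) and O(delete_summons) yields O(log_out).
With premise 8, O(log_out -> certify_ballot), the K-axiom yields O(certify_ballot).
Premise 7 is O(not convene_panel -> not certify_ballot); contrapositively O(certify_ballot -> convene_panel). Since O(certify_ballot) holds, K gives O(convene_panel).
So O(convene_panel) holds — convene_panel is obligatory. None of the other listed options is made obligatory by any chain of premises.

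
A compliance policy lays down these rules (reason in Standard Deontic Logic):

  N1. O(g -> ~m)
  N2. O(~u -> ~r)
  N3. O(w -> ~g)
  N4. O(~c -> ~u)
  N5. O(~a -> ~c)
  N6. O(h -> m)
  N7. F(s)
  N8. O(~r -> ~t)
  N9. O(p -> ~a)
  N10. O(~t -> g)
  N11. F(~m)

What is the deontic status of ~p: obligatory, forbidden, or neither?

Obligatory

Premise 11 is F(~m), i.e. O(m).
The contrapositive of premise 1 (O(g -> ~m)) is O(m -> ~g), and O(m) is already established, so O(~g).
The contrapositive of premise 10 (O(~t -> g)) is O(~g -> t), and O(~g) is already established, so O(t).
Premise 8 is O(~r -> ~t); contrapositively O(t -> r). Since O(t) holds, K gives O(r).
Premise 2 is O(~u -> ~r); contrapositively O(r -> u). Since O(r) holds, K gives O(u).
Premise 4 is O(~c -> ~u); contrapositively O(u -> c). Since O(u) holds, K gives O(c).
Premise 5 is O(~a -> ~c); contrapositively O(c -> a). Since O(c) holds, K gives O(a).
The contrapositive of premise 9 (O(p -> ~a)) is O(a -> ~p), and O(a) is already established, so O(~p).
Premises 3, 6, 7 do not contribute to this derivation.
Hence ~p is obligatory.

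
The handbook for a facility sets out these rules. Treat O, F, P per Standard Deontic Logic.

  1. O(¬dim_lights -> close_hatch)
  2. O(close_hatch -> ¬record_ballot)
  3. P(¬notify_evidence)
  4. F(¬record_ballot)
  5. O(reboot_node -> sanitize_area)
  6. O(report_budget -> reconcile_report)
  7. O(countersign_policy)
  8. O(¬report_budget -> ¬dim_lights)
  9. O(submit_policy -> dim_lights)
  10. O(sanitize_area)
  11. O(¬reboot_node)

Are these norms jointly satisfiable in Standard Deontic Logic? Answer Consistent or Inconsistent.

Consistent

Premise 5 is O(reboot_node -> sanitize_area); even if O(sanitize_area) held, inferring O(reboot_node) would be affirming the consequent — invalid.
So O(reboot_node) is not derivable, and the apparent clash with O(¬reboot_node) does not arise.
A world satisfying every obligation exists (e.g. close_hatch=false, countersign_policy=true, dim_lights=true, notify_evidence=false, reboot_node=false, reconcile_report=true, record_ballot=true, report_budget=true, sanitize_area=true, submit_policy=false); no atom is both obligatory and forbidden, so the set is consistent.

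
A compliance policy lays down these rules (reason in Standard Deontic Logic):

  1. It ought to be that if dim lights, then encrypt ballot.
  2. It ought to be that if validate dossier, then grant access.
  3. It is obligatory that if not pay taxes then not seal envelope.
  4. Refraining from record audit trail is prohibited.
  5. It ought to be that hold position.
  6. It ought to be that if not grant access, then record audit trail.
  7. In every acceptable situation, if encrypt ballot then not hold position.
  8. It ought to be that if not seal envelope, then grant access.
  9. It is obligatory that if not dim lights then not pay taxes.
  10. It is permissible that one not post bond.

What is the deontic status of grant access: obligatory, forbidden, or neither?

From premise 5 we have O(hold_position).
Premise 7, O(encrypt_ballot → ¬hold_position), contraposes to O(hold_position → ¬encrypt_ballot); with O(hold_position) we get O(¬encrypt_ballot).
Premise 1, O(dim_lights → encrypt_ballot), contraposes to O(¬encrypt_ballot → ¬dim_lights); with O(¬encrypt_ballot) we get O(¬dim_lights).
With premise 9, O(¬dim_lights → ¬pay_taxes), the K-axiom yields O(¬pay_taxes).
From O(¬pay_taxes) and premise 3, O(¬pay_taxes → ¬seal_envelope), we obtain O(¬seal_envelope).
From O(¬seal_envelope) and premise 8, O(¬seal_envelope → grant_access), we obtain O(grant_access).
Premises 2, 4, 6, 10 do not contribute to this derivation.
Hence grant_access is obligatory.

Obligatory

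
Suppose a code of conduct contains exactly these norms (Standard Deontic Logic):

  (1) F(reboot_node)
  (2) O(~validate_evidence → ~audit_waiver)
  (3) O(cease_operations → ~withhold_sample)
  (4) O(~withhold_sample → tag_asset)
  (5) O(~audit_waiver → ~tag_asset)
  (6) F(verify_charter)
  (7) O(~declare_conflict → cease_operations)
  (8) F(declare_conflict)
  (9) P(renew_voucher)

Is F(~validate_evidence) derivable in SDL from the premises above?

Yes

Premise 8 is F(declare_conflict), i.e. O(~declare_conflict).
From O(~declare_conflict) and premise 7, O(~declare_conflict → cease_operations), we obtain O(cease_operations).
Premise 3 is O(cease_operations → ~withhold_sample); since O(cease_operations), deontic closure gives O(~withhold_sample).
With premise 4, O(~withhold_sample → tag_asset), the K-axiom yields O(tag_asset).
Premise 5 is O(~audit_waiver → ~tag_asset); contrapositively O(tag_asset → audit_waiver). Since O(tag_asset) holds, K gives O(audit_waiver).
Premise 2, O(~validate_evidence → ~audit_waiver), contraposes to O(audit_waiver → validate_evidence); with O(audit_waiver) we get O(validate_evidence).
Premises 1, 6, 9 do not contribute to this derivation.
So O(validate_evidence) holds, i.e. F(~validate_evidence). The claim follows.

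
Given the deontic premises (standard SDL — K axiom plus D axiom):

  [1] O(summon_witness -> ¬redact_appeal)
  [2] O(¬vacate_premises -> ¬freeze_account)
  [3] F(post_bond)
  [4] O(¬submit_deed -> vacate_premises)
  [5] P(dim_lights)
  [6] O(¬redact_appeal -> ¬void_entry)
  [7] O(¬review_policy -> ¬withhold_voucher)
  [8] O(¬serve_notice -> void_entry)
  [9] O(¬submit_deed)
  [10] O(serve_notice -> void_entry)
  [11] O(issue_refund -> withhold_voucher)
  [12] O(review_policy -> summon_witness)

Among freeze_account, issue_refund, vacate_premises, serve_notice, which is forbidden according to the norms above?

Premises 8 and 10 cover both cases: O(¬serve_notice -> void_entry) and O(serve_notice -> void_entry). Since ¬serve_notice ∨ serve_notice is a tautology, O(void_entry) follows.
The contrapositive of premise 6 (O(¬redact_appeal -> ¬void_entry)) is O(void_entry -> redact_appeal), and O(void_entry) is already established, so O(redact_appeal).
Premise 1, O(summon_witness -> ¬redact_appeal), contraposes to O(redact_appeal -> ¬summon_witness); with O(redact_appeal) we get O(¬summon_witness).
Premise 12, O(review_policy -> summon_witness), contraposes to O(¬summon_witness -> ¬review_policy); with O(¬summon_witness) we get O(¬review_policy).
From O(¬review_policy) and premise 7, O(¬review_policy -> ¬withhold_voucher), we obtain O(¬withhold_voucher).
Premise 11, O(issue_refund -> withhold_voucher), contraposes to O(¬withhold_voucher -> ¬issue_refund); with O(¬withhold_voucher) we get O(¬issue_refund).
So O(¬issue_refund) holds, i.e. issue_refund is forbidden. None of the other listed options is forbidden under the premises.

issue_refund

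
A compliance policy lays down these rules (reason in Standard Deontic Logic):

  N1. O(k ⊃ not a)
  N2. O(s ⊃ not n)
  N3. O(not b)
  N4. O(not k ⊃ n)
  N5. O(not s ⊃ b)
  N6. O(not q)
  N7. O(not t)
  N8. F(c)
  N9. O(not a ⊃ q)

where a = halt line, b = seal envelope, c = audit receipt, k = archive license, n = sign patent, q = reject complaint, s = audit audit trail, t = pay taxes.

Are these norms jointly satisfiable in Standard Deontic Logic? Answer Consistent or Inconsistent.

Premise 6 gives O(not q).
The contrapositive of premise 9 (O(not a ⊃ q)) is O(not q ⊃ a), and O(not q) is already established, so O(a).
The contrapositive of premise 1 (O(k ⊃ not a)) is O(a ⊃ not k), and O(a) is already established, so O(not k).
From O(not k) and premise 4, O(not k ⊃ n), we obtain O(n).
The contrapositive of premise 2 (O(s ⊃ not n)) is O(n ⊃ not s), and O(n) is already established, so O(not s).
With premise 5, O(not s ⊃ b), the K-axiom yields O(b).
Yet premise 3 states O(not b).
We now have both O(b) and O(not b) — b is simultaneously obligatory and forbidden, violating the D-axiom.

Inconsistent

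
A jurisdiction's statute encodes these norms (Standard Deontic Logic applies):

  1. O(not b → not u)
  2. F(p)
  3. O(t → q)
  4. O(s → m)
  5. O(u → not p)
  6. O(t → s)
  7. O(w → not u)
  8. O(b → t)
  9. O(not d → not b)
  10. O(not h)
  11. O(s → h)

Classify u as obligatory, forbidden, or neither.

Forbidden

Premise 10 states O(not h) outright.
The contrapositive of premise 11 (O(s → h)) is O(not h → not s), and O(not h) is already established, so O(not s).
The contrapositive of premise 6 (O(t → s)) is O(not s → not t), and O(not s) is already established, so O(not t).
The contrapositive of premise 8 (O(b → t)) is O(not t → not b), and O(not t) is already established, so O(not b).
With premise 1, O(not b → not u), the K-axiom yields O(not u).
Premises 2, 3, 4, 5, 7, 9 do not contribute to this derivation.
Thus O(not u), which is F(u): u is forbidden.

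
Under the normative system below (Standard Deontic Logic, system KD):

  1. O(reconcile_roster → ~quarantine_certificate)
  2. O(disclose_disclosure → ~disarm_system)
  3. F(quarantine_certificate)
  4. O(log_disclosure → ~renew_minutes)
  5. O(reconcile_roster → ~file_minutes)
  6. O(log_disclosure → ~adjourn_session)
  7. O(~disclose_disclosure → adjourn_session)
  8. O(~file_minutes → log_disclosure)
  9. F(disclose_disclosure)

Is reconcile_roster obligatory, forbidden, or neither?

Forbidden

Premise 9, F(disclose_disclosure), is equivalent to O(~disclose_disclosure).
From O(~disclose_disclosure) and premise 7, O(~disclose_disclosure → adjourn_session), we obtain O(adjourn_session).
The contrapositive of premise 6 (O(log_disclosure → ~adjourn_session)) is O(adjourn_session → ~log_disclosure), and O(adjourn_session) is already established, so O(~log_disclosure).
Premise 8, O(~file_minutes → log_disclosure), contraposes to O(~log_disclosure → file_minutes); with O(~log_disclosure) we get O(file_minutes).
Premise 5 is O(reconcile_roster → ~file_minutes); contrapositively O(file_minutes → ~reconcile_roster). Since O(file_minutes) holds, K gives O(~reconcile_roster).
Premises 1, 2, 3, 4 do not contribute to this derivation.
Thus O(~reconcile_roster), which is F(reconcile_roster): reconcile_roster is forbidden.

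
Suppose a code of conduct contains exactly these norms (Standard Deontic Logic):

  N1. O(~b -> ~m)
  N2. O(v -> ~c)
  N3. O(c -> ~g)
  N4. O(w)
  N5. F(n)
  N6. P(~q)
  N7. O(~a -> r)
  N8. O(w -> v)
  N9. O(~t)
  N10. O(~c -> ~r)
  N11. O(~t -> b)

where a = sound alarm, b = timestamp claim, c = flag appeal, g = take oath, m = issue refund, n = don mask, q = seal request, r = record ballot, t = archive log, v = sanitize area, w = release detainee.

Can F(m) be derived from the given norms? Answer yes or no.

No

Premise 1 is O(~b -> ~m), but O(~b) is not derivable from the premises, so it does not yield O(~m).
No other premise forces O(~m). An ideal world satisfying every premise can still have m true, so F(m) is not derivable.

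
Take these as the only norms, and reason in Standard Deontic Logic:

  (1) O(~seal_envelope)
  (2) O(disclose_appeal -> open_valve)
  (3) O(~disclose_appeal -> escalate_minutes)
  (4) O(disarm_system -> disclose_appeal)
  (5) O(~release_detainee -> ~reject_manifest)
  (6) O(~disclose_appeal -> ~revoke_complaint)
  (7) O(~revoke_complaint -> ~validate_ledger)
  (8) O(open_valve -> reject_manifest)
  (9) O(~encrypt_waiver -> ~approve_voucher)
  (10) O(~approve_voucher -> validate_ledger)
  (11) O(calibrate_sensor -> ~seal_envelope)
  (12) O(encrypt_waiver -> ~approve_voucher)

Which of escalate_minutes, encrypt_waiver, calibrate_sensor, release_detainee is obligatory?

Premises 12 and 9 cover both cases: O(encrypt_waiver -> ~approve_voucher) and O(~encrypt_waiver -> ~approve_voucher). Since encrypt_waiver ∨ ~encrypt_waiver is a tautology, O(~approve_voucher) follows.
Applying K to premise 10 (O(~approve_voucher -> validate_ledger)) and O(~approve_voucher) yields O(validate_ledger).
Premise 7 is O(~revoke_complaint -> ~validate_ledger); contrapositively O(validate_ledger -> revoke_complaint). Since O(validate_ledger) holds, K gives O(revoke_complaint).
The contrapositive of premise 6 (O(~disclose_appeal -> ~revoke_complaint)) is O(revoke_complaint -> disclose_appeal), and O(revoke_complaint) is already established, so O(disclose_appeal).
Applying K to premise 2 (O(disclose_appeal -> open_valve)) and O(disclose_appeal) yields O(open_valve).
Premise 8 is O(open_valve -> reject_manifest); since O(open_valve), deontic closure gives O(reject_manifest).
Premise 5 is O(~release_detainee -> ~reject_manifest); contrapositively O(reject_manifest -> release_detainee). Since O(reject_manifest) holds, K gives O(release_detainee).
So O(release_detainee) holds — release_detainee is obligatory. None of the other listed options is made obligatory by any chain of premises.

release_detainee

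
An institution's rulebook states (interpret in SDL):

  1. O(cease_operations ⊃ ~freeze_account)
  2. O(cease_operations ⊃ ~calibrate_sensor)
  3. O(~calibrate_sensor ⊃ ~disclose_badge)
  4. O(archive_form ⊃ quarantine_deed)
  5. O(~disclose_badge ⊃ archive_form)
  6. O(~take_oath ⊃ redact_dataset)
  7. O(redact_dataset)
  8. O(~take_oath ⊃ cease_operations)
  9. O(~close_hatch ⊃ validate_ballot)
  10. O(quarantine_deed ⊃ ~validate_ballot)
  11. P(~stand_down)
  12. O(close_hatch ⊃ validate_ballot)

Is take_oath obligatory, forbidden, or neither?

Obligatory

By case analysis on ~close_hatch: premise 9 gives O(~close_hatch ⊃ validate_ballot) and premise 12 gives O(close_hatch ⊃ validate_ballot), so O(validate_ballot) either way.
Premise 10, O(quarantine_deed ⊃ ~validate_ballot), contraposes to O(validate_ballot ⊃ ~quarantine_deed); with O(validate_ballot) we get O(~quarantine_deed).
Premise 4, O(archive_form ⊃ quarantine_deed), contraposes to O(~quarantine_deed ⊃ ~archive_form); with O(~quarantine_deed) we get O(~archive_form).
Premise 5 is O(~disclose_badge ⊃ archive_form); contrapositively O(~archive_form ⊃ disclose_badge). Since O(~archive_form) holds, K gives O(disclose_badge).
Premise 3, O(~calibrate_sensor ⊃ ~disclose_badge), contraposes to O(disclose_badge ⊃ calibrate_sensor); with O(disclose_badge) we get O(calibrate_sensor).
Premise 2, O(cease_operations ⊃ ~calibrate_sensor), contraposes to O(calibrate_sensor ⊃ ~cease_operations); with O(calibrate_sensor) we get O(~cease_operations).
The contrapositive of premise 8 (O(~take_oath ⊃ cease_operations)) is O(~cease_operations ⊃ take_oath), and O(~cease_operations) is already established, so O(take_oath).
Premises 1, 6, 7, 11 do not contribute to this derivation.
Hence take_oath is obligatory.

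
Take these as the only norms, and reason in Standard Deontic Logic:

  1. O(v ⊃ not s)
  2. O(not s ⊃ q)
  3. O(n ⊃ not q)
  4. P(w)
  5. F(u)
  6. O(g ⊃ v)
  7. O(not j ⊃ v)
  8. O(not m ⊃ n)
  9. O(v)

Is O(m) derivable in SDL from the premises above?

From premise 9 we have O(v).
From O(v) and premise 1, O(v ⊃ not s), we obtain O(not s).
Applying K to premise 2 (O(not s ⊃ q)) and O(not s) yields O(q).
The contrapositive of premise 3 (O(n ⊃ not q)) is O(q ⊃ not n), and O(q) is already established, so O(not n).
Premise 8, O(not m ⊃ n), contraposes to O(not n ⊃ m); with O(not n) we get O(m).
Premises 4, 5, 6, 7 do not contribute to this derivation.
So O(m) follows.

Yes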